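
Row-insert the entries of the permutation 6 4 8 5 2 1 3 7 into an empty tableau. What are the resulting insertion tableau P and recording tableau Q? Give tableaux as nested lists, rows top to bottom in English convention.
P = [[1, 3, 7], [2, 5], [4, 8], [6]], Q = [[1, 3, 8], [2, 4], [5, 7], [6]]

Insert each entry of the permutation into P by Schensted row insertion, recording in Q the position of each new cell.

Insert 6: appended to row 1. P = [[6]].
Insert 4: 4 bumps 6 from row 1; 6 starts row 2. P = [[4], [6]].
Insert 8: appended to row 1. P = [[4, 8], [6]].
Insert 5: 5 bumps 8 from row 1; 8 appends to row 2. P = [[4, 5], [6, 8]].
Insert 2: 2 bumps 4 from row 1; 4 bumps 6 from row 2; 6 starts row 3. P = [[2, 5], [4, 8], [6]].
Insert 1: 1 bumps 2 from row 1; 2 bumps 4 from row 2; 4 bumps 6 from row 3; 6 starts row 4. P = [[1, 5], [2, 8], [4], [6]].
Insert 3: 3 bumps 5 from row 1; 5 bumps 8 from row 2; 8 appends to row 3. P = [[1, 3], [2, 5], [4, 8], [6]].
Insert 7: appended to row 1. P = [[1, 3, 7], [2, 5], [4, 8], [6]].

So P = [[1, 3, 7], [2, 5], [4, 8], [6]], Q = [[1, 3, 8], [2, 4], [5, 7], [6]].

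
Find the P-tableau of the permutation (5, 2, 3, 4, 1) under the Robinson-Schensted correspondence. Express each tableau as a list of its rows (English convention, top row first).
P = [[1, 3, 4], [2], [5]]

After inserting 5: P = [[5]].
After inserting 2: P = [[2], [5]].
After inserting 3: P = [[2, 3], [5]].
After inserting 4: P = [[2, 3, 4], [5]].
After inserting 1: P = [[1, 3, 4], [2], [5]].

So P = [[1, 3, 4], [2], [5]].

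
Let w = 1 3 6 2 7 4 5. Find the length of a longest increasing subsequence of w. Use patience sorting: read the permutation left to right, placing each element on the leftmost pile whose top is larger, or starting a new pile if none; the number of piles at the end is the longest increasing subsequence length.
4

1: new pile. tops = [1]
3: new pile. tops = [1, 3]
6: new pile. tops = [1, 3, 6]
2: onto pile 2 (replacing 3). tops = [1, 2, 6]
7: new pile. tops = [1, 2, 6, 7]
4: onto pile 3 (replacing 6). tops = [1, 2, 4, 7]
5: onto pile 4 (replacing 7). tops = [1, 2, 4, 5]

4 piles, so the longest increasing subsequence has length 4.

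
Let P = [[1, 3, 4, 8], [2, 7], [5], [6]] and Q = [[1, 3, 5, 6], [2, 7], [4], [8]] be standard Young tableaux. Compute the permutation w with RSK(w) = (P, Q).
Reverse the RSK construction: for i from n down to 1, find the cell of Q containing i, remove the entry at that cell from P, and reverse-bump it up through P; the value ejected from row 1 is w(i).

Step i=8: Q has 8 at row 4, column 1; remove 6 from row 4 of P and reverse-bump: 6 enters row 3 and ejects 5; 5 enters row 2 and ejects 2; 2 enters row 1 and ejects 1. So w(8) = 1. P is now [[2, 3, 4, 8], [5, 7], [6]].
Step i=7: Q has 7 at row 2, column 2; remove 7 from row 2 of P and reverse-bump: 7 enters row 1 and ejects 4. So w(7) = 4. P is now [[2, 3, 7, 8], [5], [6]].
Step i=6: Q has 6 at row 1, column 4; remove that cell from P, ejecting 8. So w(6) = 8. P is now [[2, 3, 7], [5], [6]].
Step i=5: Q has 5 at row 1, column 3; remove that cell from P, ejecting 7. So w(5) = 7. P is now [[2, 3], [5], [6]].
Step i=4: Q has 4 at row 3, column 1; remove 6 from row 3 of P and reverse-bump: 6 enters row 2 and ejects 5; 5 enters row 1 and ejects 3. So w(4) = 3. P is now [[2, 5], [6]].
Step i=3: Q has 3 at row 1, column 2; remove that cell from P, ejecting 5. So w(3) = 5. P is now [[2], [6]].
Step i=2: Q has 2 at row 2, column 1; remove 6 from row 2 of P and reverse-bump: 6 enters row 1 and ejects 2. So w(2) = 2. P is now [[6]].
Step i=1: Q has 1 at row 1, column 1; remove that cell from P, ejecting 6. So w(1) = 6. P is now [].

So w = 6 2 5 3 7 8 4 1.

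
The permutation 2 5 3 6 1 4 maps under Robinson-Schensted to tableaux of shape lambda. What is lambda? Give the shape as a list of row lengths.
Row-insert each entry into an empty tableau.

After inserting 2: P = [[2]].
After inserting 5: P = [[2, 5]].
After inserting 3: P = [[2, 3], [5]].
After inserting 6: P = [[2, 3, 6], [5]].
After inserting 1: P = [[1, 3, 6], [2], [5]].
After inserting 4: P = [[1, 3, 4], [2, 6], [5]].

The final insertion tableau P = [[1, 3, 4], [2, 6], [5]] has shape [3, 2, 1].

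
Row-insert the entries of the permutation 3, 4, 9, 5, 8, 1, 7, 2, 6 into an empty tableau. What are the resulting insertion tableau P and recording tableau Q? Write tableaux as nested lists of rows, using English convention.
P = [[1, 2, 5, 6], [3, 4, 7], [8], [9]], Q = [[1, 2, 3, 5], [4, 7, 9], [6], [8]]

Insert each entry of the permutation into P by Schensted row insertion, recording in Q the position of each new cell.

Insert 3: appended to row 1. P = [[3]], Q = [[1]].
Insert 4: appended to row 1. P = [[3, 4]], Q = [[1, 2]].
Insert 9: appended to row 1. P = [[3, 4, 9]], Q = [[1, 2, 3]].
Insert 5: 5 bumps 9 from row 1; 9 starts row 2. P = [[3, 4, 5], [9]], Q = [[1, 2, 3], [4]].
Insert 8: appended to row 1. P = [[3, 4, 5, 8], [9]], Q = [[1, 2, 3, 5], [4]].
Insert 1: 1 bumps 3 from row 1; 3 bumps 9 from row 2; 9 starts row 3. P = [[1, 4, 5, 8], [3], [9]], Q = [[1, 2, 3, 5], [4], [6]].
Insert 7: 7 bumps 8 from row 1; 8 appends to row 2. P = [[1, 4, 5, 7], [3, 8], [9]], Q = [[1, 2, 3, 5], [4, 7], [6]].
Insert 2: 2 bumps 4 from row 1; 4 bumps 8 from row 2; 8 bumps 9 from row 3; 9 starts row 4. P = [[1, 2, 5, 7], [3, 4], [8], [9]], Q = [[1, 2, 3, 5], [4, 7], [6], [8]].
Insert 6: 6 bumps 7 from row 1; 7 appends to row 2. P = [[1, 2, 5, 6], [3, 4, 7], [8], [9]], Q = [[1, 2, 3, 5], [4, 7, 9], [6], [8]].

So P = [[1, 2, 5, 6], [3, 4, 7], [8], [9]], Q = [[1, 2, 3, 5], [4, 7, 9], [6], [8]].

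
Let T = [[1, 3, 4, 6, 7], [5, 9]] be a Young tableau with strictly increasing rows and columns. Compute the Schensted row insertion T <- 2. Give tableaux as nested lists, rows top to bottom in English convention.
[[1, 2, 4, 6, 7], [3, 9], [5]]

In row 1, 2 replaces 3 (the leftmost entry greater than 2); 3 is bumped to row 2. In row 2, 3 replaces 5 (the leftmost entry greater than 3); 5 is bumped to row 3. 5 starts a new row 3. The new tableau is [[1, 2, 4, 6, 7], [3, 9], [5]].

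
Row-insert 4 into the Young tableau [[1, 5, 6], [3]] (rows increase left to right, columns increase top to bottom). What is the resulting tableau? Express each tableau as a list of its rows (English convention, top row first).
[[1, 4, 6], [3, 5]]

In row 1, 4 replaces 5 (the leftmost entry greater than 4); 5 is bumped to row 2. 5 is appended to row 2. The new tableau is [[1, 4, 6], [3, 5]].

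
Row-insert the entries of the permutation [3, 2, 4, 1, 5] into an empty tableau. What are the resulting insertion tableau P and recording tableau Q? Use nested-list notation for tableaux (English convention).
P = [[1, 4, 5], [2], [3]], Q = [[1, 3, 5], [2], [4]]

Insert each entry of the permutation into P by Schensted row insertion, recording in Q the position of each new cell.

After inserting 3: P = [[3]].
After inserting 2: P = [[2], [3]].
After inserting 4: P = [[2, 4], [3]].
After inserting 1: P = [[1, 4], [2], [3]].
After inserting 5: P = [[1, 4, 5], [2], [3]].

So P = [[1, 4, 5], [2], [3]], Q = [[1, 3, 5], [2], [4]].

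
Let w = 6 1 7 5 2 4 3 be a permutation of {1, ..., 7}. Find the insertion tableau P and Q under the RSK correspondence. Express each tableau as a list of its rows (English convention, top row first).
P = [[1, 2, 3], [4, 7], [5], [6]], Q = [[1, 3, 6], [2, 4], [5], [7]]

Insert each entry of the permutation into P by Schensted row insertion, recording in Q the position of each new cell.

Insert 6: appended to row 1. P = [[6]].
Insert 1: 1 bumps 6 from row 1; 6 starts row 2. P = [[1], [6]].
Insert 7: appended to row 1. P = [[1, 7], [6]].
Insert 5: 5 bumps 7 from row 1; 7 appends to row 2. P = [[1, 5], [6, 7]].
Insert 2: 2 bumps 5 from row 1; 5 bumps 6 from row 2; 6 starts row 3. P = [[1, 2], [5, 7], [6]].
Insert 4: appended to row 1. P = [[1, 2, 4], [5, 7], [6]].
Insert 3: 3 bumps 4 from row 1; 4 bumps 5 from row 2; 5 bumps 6 from row 3; 6 starts row 4. P = [[1, 2, 3], [4, 7], [5], [6]].

So P = [[1, 2, 3], [4, 7], [5], [6]], Q = [[1, 3, 6], [2, 4], [5], [7]].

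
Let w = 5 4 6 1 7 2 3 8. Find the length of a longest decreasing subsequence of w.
3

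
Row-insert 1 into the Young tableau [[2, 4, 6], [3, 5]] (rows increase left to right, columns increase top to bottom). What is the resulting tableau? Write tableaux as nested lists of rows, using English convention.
[[1, 4, 6], [2, 5], [3]]

In row 1, 1 replaces 2 (the leftmost entry greater than 1); 2 is bumped to row 2. In row 2, 2 replaces 3 (the leftmost entry greater than 2); 3 is bumped to row 3. 3 starts a new row 3. The new tableau is [[1, 4, 6], [2, 5], [3]].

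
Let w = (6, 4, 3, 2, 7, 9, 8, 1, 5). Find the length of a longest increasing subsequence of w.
3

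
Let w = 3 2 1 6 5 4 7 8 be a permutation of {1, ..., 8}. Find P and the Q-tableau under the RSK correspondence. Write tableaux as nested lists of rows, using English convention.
P = [[1, 4, 7, 8], [2, 5], [3, 6]], Q = [[1, 4, 7, 8], [2, 5], [3, 6]]

Insert each entry of the permutation into P by Schensted row insertion, recording in Q the position of each new cell.

Insert 3: appended to row 1. P = [[3]].
Insert 2: 2 bumps 3 from row 1; 3 starts row 2. P = [[2], [3]].
Insert 1: 1 bumps 2 from row 1; 2 bumps 3 from row 2; 3 starts row 3. P = [[1], [2], [3]].
Insert 6: appended to row 1. P = [[1, 6], [2], [3]].
Insert 5: 5 bumps 6 from row 1; 6 appends to row 2. P = [[1, 5], [2, 6], [3]].
Insert 4: 4 bumps 5 from row 1; 5 bumps 6 from row 2; 6 appends to row 3. P = [[1, 4], [2, 5], [3, 6]].
Insert 7: appended to row 1. P = [[1, 4, 7], [2, 5], [3, 6]].
Insert 8: appended to row 1. P = [[1, 4, 7, 8], [2, 5], [3, 6]].

So P = [[1, 4, 7, 8], [2, 5], [3, 6]], Q = [[1, 4, 7, 8], [2, 5], [3, 6]].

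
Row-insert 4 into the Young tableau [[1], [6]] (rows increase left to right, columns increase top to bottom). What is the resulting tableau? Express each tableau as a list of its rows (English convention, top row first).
[[1, 4], [6]]

4 is larger than every entry of row 1, so it is appended to row 1. The new tableau is [[1, 4], [6]].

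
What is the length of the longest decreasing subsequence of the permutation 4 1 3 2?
3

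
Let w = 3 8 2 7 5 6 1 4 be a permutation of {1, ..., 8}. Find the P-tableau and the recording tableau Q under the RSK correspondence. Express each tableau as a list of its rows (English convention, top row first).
P = [[1, 4, 6], [2, 5], [3, 7], [8]], Q = [[1, 2, 6], [3, 4], [5, 8], [7]]

Insert each entry of the permutation into P by Schensted row insertion, recording in Q the position of each new cell.

Insert 3: appended to row 1. P = [[3]].
Insert 8: appended to row 1. P = [[3, 8]].
Insert 2: 2 bumps 3 from row 1; 3 starts row 2. P = [[2, 8], [3]].
Insert 7: 7 bumps 8 from row 1; 8 appends to row 2. P = [[2, 7], [3, 8]].
Insert 5: 5 bumps 7 from row 1; 7 bumps 8 from row 2; 8 starts row 3. P = [[2, 5], [3, 7], [8]].
Insert 6: appended to row 1. P = [[2, 5, 6], [3, 7], [8]].
Insert 1: 1 bumps 2 from row 1; 2 bumps 3 from row 2; 3 bumps 8 from row 3; 8 starts row 4. P = [[1, 5, 6], [2, 7], [3], [8]].
Insert 4: 4 bumps 5 from row 1; 5 bumps 7 from row 2; 7 appends to row 3. P = [[1, 4, 6], [2, 5], [3, 7], [8]].

So P = [[1, 4, 6], [2, 5], [3, 7], [8]], Q = [[1, 2, 6], [3, 4], [5, 8], [7]].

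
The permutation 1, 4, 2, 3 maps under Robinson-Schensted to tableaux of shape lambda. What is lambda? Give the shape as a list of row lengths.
Row-insert each entry into an empty tableau.

After inserting 1: P = [[1]].
After inserting 4: P = [[1, 4]].
After inserting 2: P = [[1, 2], [4]].
After inserting 3: P = [[1, 2, 3], [4]].

The final insertion tableau P = [[1, 2, 3], [4]] has shape [3, 1].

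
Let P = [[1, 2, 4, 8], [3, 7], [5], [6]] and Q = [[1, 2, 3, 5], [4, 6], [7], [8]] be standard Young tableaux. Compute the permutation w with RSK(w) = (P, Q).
Reverse the RSK construction: for i from n down to 1, find the cell of Q containing i, remove the entry at that cell from P, and reverse-bump it up through P; the value ejected from row 1 is w(i).

Step i=8: Q has 8 at row 4, column 1; remove 6 from row 4 of P and reverse-bump: 6 enters row 3 and ejects 5; 5 enters row 2 and ejects 3; 3 enters row 1 and ejects 2. So w(8) = 2. P is now [[1, 3, 4, 8], [5, 7], [6]].
Step i=7: Q has 7 at row 3, column 1; remove 6 from row 3 of P and reverse-bump: 6 enters row 2 and ejects 5; 5 enters row 1 and ejects 4. So w(7) = 4. P is now [[1, 3, 5, 8], [6, 7]].
Step i=6: Q has 6 at row 2, column 2; remove 7 from row 2 of P and reverse-bump: 7 enters row 1 and ejects 5. So w(6) = 5. P is now [[1, 3, 7, 8], [6]].
Step i=5: Q has 5 at row 1, column 4; remove that cell from P, ejecting 8. So w(5) = 8. P is now [[1, 3, 7], [6]].
Step i=4: Q has 4 at row 2, column 1; remove 6 from row 2 of P and reverse-bump: 6 enters row 1 and ejects 3. So w(4) = 3. P is now [[1, 6, 7]].
Step i=3: Q has 3 at row 1, column 3; remove that cell from P, ejecting 7. So w(3) = 7. P is now [[1, 6]].
Step i=2: Q has 2 at row 1, column 2; remove that cell from P, ejecting 6. So w(2) = 6. P is now [[1]].
Step i=1: Q has 1 at row 1, column 1; remove that cell from P, ejecting 1. So w(1) = 1. P is now [].

So w = 1 6 7 3 8 5 4 2.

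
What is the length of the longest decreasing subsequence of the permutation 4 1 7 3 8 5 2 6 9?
3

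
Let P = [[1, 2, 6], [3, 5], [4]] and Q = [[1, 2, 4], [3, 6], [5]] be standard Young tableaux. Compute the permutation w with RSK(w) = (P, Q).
Reverse the RSK construction: for i from n down to 1, find the cell of Q containing i, remove the entry at that cell from P, and reverse-bump it up through P; the value ejected from row 1 is w(i).

Step i=6: Q has 6 at row 2, column 2; remove 5 from row 2 of P and reverse-bump: 5 enters row 1 and ejects 2. So w(6) = 2. P is now [[1, 5, 6], [3], [4]].
Step i=5: Q has 5 at row 3, column 1; remove 4 from row 3 of P and reverse-bump: 4 enters row 2 and ejects 3; 3 enters row 1 and ejects 1. So w(5) = 1. P is now [[3, 5, 6], [4]].
Step i=4: Q has 4 at row 1, column 3; remove that cell from P, ejecting 6. So w(4) = 6. P is now [[3, 5], [4]].
Step i=3: Q has 3 at row 2, column 1; remove 4 from row 2 of P and reverse-bump: 4 enters row 1 and ejects 3. So w(3) = 3. P is now [[4, 5]].
Step i=2: Q has 2 at row 1, column 2; remove that cell from P, ejecting 5. So w(2) = 5. P is now [[4]].
Step i=1: Q has 1 at row 1, column 1; remove that cell from P, ejecting 4. So w(1) = 4. P is now [].

So w = 4 5 3 6 1 2.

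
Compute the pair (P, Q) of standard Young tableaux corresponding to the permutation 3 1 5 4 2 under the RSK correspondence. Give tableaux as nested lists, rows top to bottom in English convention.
Insert each entry of the permutation into P by Schensted row insertion, recording in Q the position of each new cell.

Insert 3: appended to row 1. P = [[3]].
Insert 1: 1 bumps 3 from row 1; 3 starts row 2. P = [[1], [3]].
Insert 5: appended to row 1. P = [[1, 5], [3]].
Insert 4: 4 bumps 5 from row 1; 5 appends to row 2. P = [[1, 4], [3, 5]].
Insert 2: 2 bumps 4 from row 1; 4 bumps 5 from row 2; 5 starts row 3. P = [[1, 2], [3, 4], [5]].

So P = [[1, 2], [3, 4], [5]], Q = [[1, 3], [2, 4], [5]].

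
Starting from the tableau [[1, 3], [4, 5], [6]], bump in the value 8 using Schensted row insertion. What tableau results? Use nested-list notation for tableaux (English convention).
8 is larger than every entry of row 1, so it is appended to row 1. The new tableau is [[1, 3, 8], [4, 5], [6]].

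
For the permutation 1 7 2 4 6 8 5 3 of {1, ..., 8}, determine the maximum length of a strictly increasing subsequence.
5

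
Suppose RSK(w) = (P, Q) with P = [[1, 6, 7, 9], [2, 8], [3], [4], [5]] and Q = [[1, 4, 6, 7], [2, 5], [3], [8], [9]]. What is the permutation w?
Reverse the RSK construction: for i from n down to 1, find the cell of Q containing i, remove the entry at that cell from P, and reverse-bump it up through P; the value ejected from row 1 is w(i).

Step i=9: Q has 9 at row 5, column 1; remove 5 from row 5 of P and reverse-bump: 5 enters row 4 and ejects 4; 4 enters row 3 and ejects 3; 3 enters row 2 and ejects 2; 2 enters row 1 and ejects 1. So w(9) = 1. P is now [[2, 6, 7, 9], [3, 8], [4], [5]].
Step i=8: Q has 8 at row 4, column 1; remove 5 from row 4 of P and reverse-bump: 5 enters row 3 and ejects 4; 4 enters row 2 and ejects 3; 3 enters row 1 and ejects 2. So w(8) = 2. P is now [[3, 6, 7, 9], [4, 8], [5]].
Step i=7: Q has 7 at row 1, column 4; remove that cell from P, ejecting 9. So w(7) = 9. P is now [[3, 6, 7], [4, 8], [5]].
Step i=6: Q has 6 at row 1, column 3; remove that cell from P, ejecting 7. So w(6) = 7. P is now [[3, 6], [4, 8], [5]].
Step i=5: Q has 5 at row 2, column 2; remove 8 from row 2 of P and reverse-bump: 8 enters row 1 and ejects 6. So w(5) = 6. P is now [[3, 8], [4], [5]].
Step i=4: Q has 4 at row 1, column 2; remove that cell from P, ejecting 8. So w(4) = 8. P is now [[3], [4], [5]].
Step i=3: Q has 3 at row 3, column 1; remove 5 from row 3 of P and reverse-bump: 5 enters row 2 and ejects 4; 4 enters row 1 and ejects 3. So w(3) = 3. P is now [[4], [5]].
Step i=2: Q has 2 at row 2, column 1; remove 5 from row 2 of P and reverse-bump: 5 enters row 1 and ejects 4. So w(2) = 4. P is now [[5]].
Step i=1: Q has 1 at row 1, column 1; remove that cell from P, ejecting 5. So w(1) = 5. P is now [].

So w = 5 4 3 8 6 7 9 2 1.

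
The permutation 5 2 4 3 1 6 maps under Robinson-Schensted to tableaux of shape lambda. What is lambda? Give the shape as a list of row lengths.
Row-insert each entry into an empty tableau.

After inserting 5: P = [[5]].
After inserting 2: P = [[2], [5]].
After inserting 4: P = [[2, 4], [5]].
After inserting 3: P = [[2, 3], [4], [5]].
After inserting 1: P = [[1, 3], [2], [4], [5]].
After inserting 6: P = [[1, 3, 6], [2], [4], [5]].

The final insertion tableau P = [[1, 3, 6], [2], [4], [5]] has shape [3, 1, 1, 1].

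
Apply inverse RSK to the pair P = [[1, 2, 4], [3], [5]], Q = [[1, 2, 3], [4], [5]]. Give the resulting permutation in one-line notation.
Reverse the RSK construction: for i from n down to 1, find the cell of Q containing i, remove the entry at that cell from P, and reverse-bump it up through P; the value ejected from row 1 is w(i).

Step i=5: Q has 5 at row 3, column 1; remove 5 from row 3 of P and reverse-bump: 5 enters row 2 and ejects 3; 3 enters row 1 and ejects 2. So w(5) = 2. P is now [[1, 3, 4], [5]].
Step i=4: Q has 4 at row 2, column 1; remove 5 from row 2 of P and reverse-bump: 5 enters row 1 and ejects 4. So w(4) = 4. P is now [[1, 3, 5]].
Step i=3: Q has 3 at row 1, column 3; remove that cell from P, ejecting 5. So w(3) = 5. P is now [[1, 3]].
Step i=2: Q has 2 at row 1, column 2; remove that cell from P, ejecting 3. So w(2) = 3. P is now [[1]].
Step i=1: Q has 1 at row 1, column 1; remove that cell from P, ejecting 1. So w(1) = 1. P is now [].

So w = 1 3 5 4 2.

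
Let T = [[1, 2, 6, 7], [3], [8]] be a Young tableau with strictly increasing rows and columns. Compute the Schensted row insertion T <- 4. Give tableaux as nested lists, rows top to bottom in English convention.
[[1, 2, 4, 7], [3, 6], [8]]

In row 1, 4 replaces 6 (the leftmost entry greater than 4); 6 is bumped to row 2. 6 is appended to row 2. The new tableau is [[1, 2, 4, 7], [3, 6], [8]].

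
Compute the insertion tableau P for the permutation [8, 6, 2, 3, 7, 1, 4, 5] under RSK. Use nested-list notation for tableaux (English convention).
Insert 8: appended to row 1. P = [[8]].
Insert 6: 6 bumps 8 from row 1; 8 starts row 2. P = [[6], [8]].
Insert 2: 2 bumps 6 from row 1; 6 bumps 8 from row 2; 8 starts row 3. P = [[2], [6], [8]].
Insert 3: appended to row 1. P = [[2, 3], [6], [8]].
Insert 7: appended to row 1. P = [[2, 3, 7], [6], [8]].
Insert 1: 1 bumps 2 from row 1; 2 bumps 6 from row 2; 6 bumps 8 from row 3; 8 starts row 4. P = [[1, 3, 7], [2], [6], [8]].
Insert 4: 4 bumps 7 from row 1; 7 appends to row 2. P = [[1, 3, 4], [2, 7], [6], [8]].
Insert 5: appended to row 1. P = [[1, 3, 4, 5], [2, 7], [6], [8]].

So P = [[1, 3, 4, 5], [2, 7], [6], [8]].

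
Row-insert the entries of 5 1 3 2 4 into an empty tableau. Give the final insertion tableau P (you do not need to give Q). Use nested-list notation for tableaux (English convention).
P = [[1, 2, 4], [3], [5]]

Insert 5: appended to row 1. P = [[5]].
Insert 1: 1 bumps 5 from row 1; 5 starts row 2. P = [[1], [5]].
Insert 3: appended to row 1. P = [[1, 3], [5]].
Insert 2: 2 bumps 3 from row 1; 3 bumps 5 from row 2; 5 starts row 3. P = [[1, 2], [3], [5]].
Insert 4: appended to row 1. P = [[1, 2, 4], [3], [5]].

So P = [[1, 2, 4], [3], [5]].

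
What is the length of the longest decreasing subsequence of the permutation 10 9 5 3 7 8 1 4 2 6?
5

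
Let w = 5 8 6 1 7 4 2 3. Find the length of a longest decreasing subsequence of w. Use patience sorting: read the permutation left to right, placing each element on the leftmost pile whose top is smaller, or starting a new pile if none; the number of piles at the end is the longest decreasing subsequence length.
5: new pile. tops = [5]
8: onto pile 1 (replacing 5). tops = [8]
6: new pile. tops = [8, 6]
1: new pile. tops = [8, 6, 1]
7: onto pile 2 (replacing 6). tops = [8, 7, 1]
4: onto pile 3 (replacing 1). tops = [8, 7, 4]
2: new pile. tops = [8, 7, 4, 2]
3: onto pile 4 (replacing 2). tops = [8, 7, 4, 3]

4 piles, so the longest decreasing subsequence has length 4.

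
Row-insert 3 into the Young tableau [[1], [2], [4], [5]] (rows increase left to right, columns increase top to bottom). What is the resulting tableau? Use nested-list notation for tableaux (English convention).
[[1, 3], [2], [4], [5]]

3 is larger than every entry of row 1, so it is appended to row 1. The new tableau is [[1, 3], [2], [4], [5]].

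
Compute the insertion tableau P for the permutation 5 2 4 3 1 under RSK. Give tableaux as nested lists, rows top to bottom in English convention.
Insert 5: appended to row 1. P = [[5]].
Insert 2: 2 bumps 5 from row 1; 5 starts row 2. P = [[2], [5]].
Insert 4: appended to row 1. P = [[2, 4], [5]].
Insert 3: 3 bumps 4 from row 1; 4 bumps 5 from row 2; 5 starts row 3. P = [[2, 3], [4], [5]].
Insert 1: 1 bumps 2 from row 1; 2 bumps 4 from row 2; 4 bumps 5 from row 3; 5 starts row 4. P = [[1, 3], [2], [4], [5]].

So P = [[1, 3], [2], [4], [5]].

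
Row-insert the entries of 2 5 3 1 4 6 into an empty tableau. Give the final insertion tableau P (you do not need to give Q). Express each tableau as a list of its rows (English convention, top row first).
P = [[1, 3, 4, 6], [2], [5]]

Insert 2: appended to row 1. P = [[2]].
Insert 5: appended to row 1. P = [[2, 5]].
Insert 3: 3 bumps 5 from row 1; 5 starts row 2. P = [[2, 3], [5]].
Insert 1: 1 bumps 2 from row 1; 2 bumps 5 from row 2; 5 starts row 3. P = [[1, 3], [2], [5]].
Insert 4: appended to row 1. P = [[1, 3, 4], [2], [5]].
Insert 6: appended to row 1. P = [[1, 3, 4, 6], [2], [5]].

So P = [[1, 3, 4, 6], [2], [5]].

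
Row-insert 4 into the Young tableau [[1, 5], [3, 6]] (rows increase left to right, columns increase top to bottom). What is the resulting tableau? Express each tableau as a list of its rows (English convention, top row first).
In row 1, 4 replaces 5 (the leftmost entry greater than 4); 5 is bumped to row 2. In row 2, 5 replaces 6 (the leftmost entry greater than 5); 6 is bumped to row 3. 6 starts a new row 3. The new tableau is [[1, 4], [3, 5], [6]].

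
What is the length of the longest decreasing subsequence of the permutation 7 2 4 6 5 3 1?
5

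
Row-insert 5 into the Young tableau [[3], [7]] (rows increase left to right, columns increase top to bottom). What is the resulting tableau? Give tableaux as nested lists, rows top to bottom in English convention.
[[3, 5], [7]]

5 is larger than every entry of row 1, so it is appended to row 1. The new tableau is [[3, 5], [7]].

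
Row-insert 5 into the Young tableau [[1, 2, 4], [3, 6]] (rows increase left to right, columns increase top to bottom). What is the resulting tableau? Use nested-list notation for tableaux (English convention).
[[1, 2, 4, 5], [3, 6]]

5 is larger than every entry of row 1, so it is appended to row 1. The new tableau is [[1, 2, 4, 5], [3, 6]].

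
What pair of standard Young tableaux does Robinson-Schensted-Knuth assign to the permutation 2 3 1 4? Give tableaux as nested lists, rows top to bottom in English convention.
P = [[1, 3, 4], [2]], Q = [[1, 2, 4], [3]]

Insert each entry of the permutation into P by Schensted row insertion, recording in Q the position of each new cell.

After inserting 2: P = [[2]].
After inserting 3: P = [[2, 3]].
After inserting 1: P = [[1, 3], [2]].
After inserting 4: P = [[1, 3, 4], [2]].

So P = [[1, 3, 4], [2]], Q = [[1, 2, 4], [3]].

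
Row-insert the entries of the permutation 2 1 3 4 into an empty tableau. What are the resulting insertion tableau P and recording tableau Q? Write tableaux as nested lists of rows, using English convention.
P = [[1, 3, 4], [2]], Q = [[1, 3, 4], [2]]

Insert each entry of the permutation into P by Schensted row insertion, recording in Q the position of each new cell.

Insert 2: appended to row 1. P = [[2]].
Insert 1: 1 bumps 2 from row 1; 2 starts row 2. P = [[1], [2]].
Insert 3: appended to row 1. P = [[1, 3], [2]].
Insert 4: appended to row 1. P = [[1, 3, 4], [2]].

So P = [[1, 3, 4], [2]], Q = [[1, 3, 4], [2]].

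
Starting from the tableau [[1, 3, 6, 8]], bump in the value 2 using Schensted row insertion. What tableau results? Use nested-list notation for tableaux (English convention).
[[1, 2, 6, 8], [3]]

In row 1, 2 replaces 3 (the leftmost entry greater than 2); 3 is bumped to row 2. 3 starts a new row 2. The new tableau is [[1, 2, 6, 8], [3]].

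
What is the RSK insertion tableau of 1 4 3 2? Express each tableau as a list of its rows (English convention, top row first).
Insert 1: appended to row 1. P = [[1]].
Insert 4: appended to row 1. P = [[1, 4]].
Insert 3: 3 bumps 4 from row 1; 4 starts row 2. P = [[1, 3], [4]].
Insert 2: 2 bumps 3 from row 1; 3 bumps 4 from row 2; 4 starts row 3. P = [[1, 2], [3], [4]].

So P = [[1, 2], [3], [4]].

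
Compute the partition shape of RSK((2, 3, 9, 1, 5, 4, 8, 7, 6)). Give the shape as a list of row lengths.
[4, 3, 1, 1]

Row-insert each entry into an empty tableau.

After inserting 2: P = [[2]].
After inserting 3: P = [[2, 3]].
After inserting 9: P = [[2, 3, 9]].
After inserting 1: P = [[1, 3, 9], [2]].
After inserting 5: P = [[1, 3, 5], [2, 9]].
After inserting 4: P = [[1, 3, 4], [2, 5], [9]].
After inserting 8: P = [[1, 3, 4, 8], [2, 5], [9]].
After inserting 7: P = [[1, 3, 4, 7], [2, 5, 8], [9]].
After inserting 6: P = [[1, 3, 4, 6], [2, 5, 7], [8], [9]].

The final insertion tableau P = [[1, 3, 4, 6], [2, 5, 7], [8], [9]] has shape [4, 3, 1, 1].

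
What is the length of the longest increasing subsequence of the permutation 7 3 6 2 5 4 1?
2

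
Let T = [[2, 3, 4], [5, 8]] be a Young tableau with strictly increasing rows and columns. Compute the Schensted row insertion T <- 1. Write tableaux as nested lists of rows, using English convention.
In row 1, 1 replaces 2 (the leftmost entry greater than 1); 2 is bumped to row 2. In row 2, 2 replaces 5 (the leftmost entry greater than 2); 5 is bumped to row 3. 5 starts a new row 3. The new tableau is [[1, 3, 4], [2, 8], [5]].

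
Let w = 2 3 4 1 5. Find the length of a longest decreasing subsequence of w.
2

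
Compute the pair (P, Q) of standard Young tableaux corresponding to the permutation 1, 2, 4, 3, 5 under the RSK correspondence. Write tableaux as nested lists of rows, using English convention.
Insert each entry of the permutation into P by Schensted row insertion, recording in Q the position of each new cell.

Insert 1: appended to row 1. P = [[1]], Q = [[1]].
Insert 2: appended to row 1. P = [[1, 2]], Q = [[1, 2]].
Insert 4: appended to row 1. P = [[1, 2, 4]], Q = [[1, 2, 3]].
Insert 3: 3 bumps 4 from row 1; 4 starts row 2. P = [[1, 2, 3], [4]], Q = [[1, 2, 3], [4]].
Insert 5: appended to row 1. P = [[1, 2, 3, 5], [4]], Q = [[1, 2, 3, 5], [4]].

So P = [[1, 2, 3, 5], [4]], Q = [[1, 2, 3, 5], [4]].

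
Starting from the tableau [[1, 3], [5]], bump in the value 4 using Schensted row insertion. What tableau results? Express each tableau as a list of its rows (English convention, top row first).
[[1, 3, 4], [5]]

4 is larger than every entry of row 1, so it is appended to row 1. The new tableau is [[1, 3, 4], [5]].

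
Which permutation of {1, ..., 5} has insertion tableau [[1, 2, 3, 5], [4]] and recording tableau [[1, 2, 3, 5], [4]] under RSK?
1 2 4 3 5

Reverse the RSK construction: for i from n down to 1, find the cell of Q containing i, remove the entry at that cell from P, and reverse-bump it up through P; the value ejected from row 1 is w(i).

Step i=5: Q has 5 at row 1, column 4; remove that cell from P, ejecting 5. So w(5) = 5. P is now [[1, 2, 3], [4]].
Step i=4: Q has 4 at row 2, column 1; remove 4 from row 2 of P and reverse-bump: 4 enters row 1 and ejects 3. So w(4) = 3. P is now [[1, 2, 4]].
Step i=3: Q has 3 at row 1, column 3; remove that cell from P, ejecting 4. So w(3) = 4. P is now [[1, 2]].
Step i=2: Q has 2 at row 1, column 2; remove that cell from P, ejecting 2. So w(2) = 2. P is now [[1]].
Step i=1: Q has 1 at row 1, column 1; remove that cell from P, ejecting 1. So w(1) = 1. P is now [].

So w = 1 2 4 3 5.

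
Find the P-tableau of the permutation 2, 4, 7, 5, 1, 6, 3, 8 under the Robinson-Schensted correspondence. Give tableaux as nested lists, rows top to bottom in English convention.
P = [[1, 3, 5, 6, 8], [2, 4], [7]]

Insert 2: appended to row 1. P = [[2]].
Insert 4: appended to row 1. P = [[2, 4]].
Insert 7: appended to row 1. P = [[2, 4, 7]].
Insert 5: 5 bumps 7 from row 1; 7 starts row 2. P = [[2, 4, 5], [7]].
Insert 1: 1 bumps 2 from row 1; 2 bumps 7 from row 2; 7 starts row 3. P = [[1, 4, 5], [2], [7]].
Insert 6: appended to row 1. P = [[1, 4, 5, 6], [2], [7]].
Insert 3: 3 bumps 4 from row 1; 4 appends to row 2. P = [[1, 3, 5, 6], [2, 4], [7]].
Insert 8: appended to row 1. P = [[1, 3, 5, 6, 8], [2, 4], [7]].

So P = [[1, 3, 5, 6, 8], [2, 4], [7]].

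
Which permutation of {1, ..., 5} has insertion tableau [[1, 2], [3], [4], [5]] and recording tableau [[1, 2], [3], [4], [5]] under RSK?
Reverse the RSK construction: for i from n down to 1, find the cell of Q containing i, remove the entry at that cell from P, and reverse-bump it up through P; the value ejected from row 1 is w(i).

Step i=5: Q has 5 at row 4, column 1; remove 5 from row 4 of P and reverse-bump: 5 enters row 3 and ejects 4; 4 enters row 2 and ejects 3; 3 enters row 1 and ejects 2. So w(5) = 2. P is now [[1, 3], [4], [5]].
Step i=4: Q has 4 at row 3, column 1; remove 5 from row 3 of P and reverse-bump: 5 enters row 2 and ejects 4; 4 enters row 1 and ejects 3. So w(4) = 3. P is now [[1, 4], [5]].
Step i=3: Q has 3 at row 2, column 1; remove 5 from row 2 of P and reverse-bump: 5 enters row 1 and ejects 4. So w(3) = 4. P is now [[1, 5]].
Step i=2: Q has 2 at row 1, column 2; remove that cell from P, ejecting 5. So w(2) = 5. P is now [[1]].
Step i=1: Q has 1 at row 1, column 1; remove that cell from P, ejecting 1. So w(1) = 1. P is now [].

So w = 1 5 4 3 2.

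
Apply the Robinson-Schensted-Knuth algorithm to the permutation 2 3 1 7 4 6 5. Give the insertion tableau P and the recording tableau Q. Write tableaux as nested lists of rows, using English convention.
Insert each entry of the permutation into P by Schensted row insertion, recording in Q the position of each new cell.

Insert 2: appended to row 1. P = [[2]].
Insert 3: appended to row 1. P = [[2, 3]].
Insert 1: 1 bumps 2 from row 1; 2 starts row 2. P = [[1, 3], [2]].
Insert 7: appended to row 1. P = [[1, 3, 7], [2]].
Insert 4: 4 bumps 7 from row 1; 7 appends to row 2. P = [[1, 3, 4], [2, 7]].
Insert 6: appended to row 1. P = [[1, 3, 4, 6], [2, 7]].
Insert 5: 5 bumps 6 from row 1; 6 bumps 7 from row 2; 7 starts row 3. P = [[1, 3, 4, 5], [2, 6], [7]].

So P = [[1, 3, 4, 5], [2, 6], [7]], Q = [[1, 2, 4, 6], [3, 5], [7]].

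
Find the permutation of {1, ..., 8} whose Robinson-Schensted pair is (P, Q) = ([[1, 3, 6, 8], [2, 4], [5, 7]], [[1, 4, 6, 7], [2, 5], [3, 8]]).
5 2 1 7 4 6 8 3

Reverse the RSK construction: for i from n down to 1, find the cell of Q containing i, remove the entry at that cell from P, and reverse-bump it up through P; the value ejected from row 1 is w(i).

Step i=8: Q has 8 at row 3, column 2; remove 7 from row 3 of P and reverse-bump: 7 enters row 2 and ejects 4; 4 enters row 1 and ejects 3. So w(8) = 3. P is now [[1, 4, 6, 8], [2, 7], [5]].
Step i=7: Q has 7 at row 1, column 4; remove that cell from P, ejecting 8. So w(7) = 8. P is now [[1, 4, 6], [2, 7], [5]].
Step i=6: Q has 6 at row 1, column 3; remove that cell from P, ejecting 6. So w(6) = 6. P is now [[1, 4], [2, 7], [5]].
Step i=5: Q has 5 at row 2, column 2; remove 7 from row 2 of P and reverse-bump: 7 enters row 1 and ejects 4. So w(5) = 4. P is now [[1, 7], [2], [5]].
Step i=4: Q has 4 at row 1, column 2; remove that cell from P, ejecting 7. So w(4) = 7. P is now [[1], [2], [5]].
Step i=3: Q has 3 at row 3, column 1; remove 5 from row 3 of P and reverse-bump: 5 enters row 2 and ejects 2; 2 enters row 1 and ejects 1. So w(3) = 1. P is now [[2], [5]].
Step i=2: Q has 2 at row 2, column 1; remove 5 from row 2 of P and reverse-bump: 5 enters row 1 and ejects 2. So w(2) = 2. P is now [[5]].
Step i=1: Q has 1 at row 1, column 1; remove that cell from P, ejecting 5. So w(1) = 5. P is now [].

So w = 5 2 1 7 4 6 8 3.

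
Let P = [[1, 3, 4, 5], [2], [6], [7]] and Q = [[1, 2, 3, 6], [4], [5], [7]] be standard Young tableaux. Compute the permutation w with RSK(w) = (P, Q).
2 3 7 6 4 5 1

Reverse the RSK construction: for i from n down to 1, find the cell of Q containing i, remove the entry at that cell from P, and reverse-bump it up through P; the value ejected from row 1 is w(i).

Step i=7: Q has 7 at row 4, column 1; remove 7 from row 4 of P and reverse-bump: 7 enters row 3 and ejects 6; 6 enters row 2 and ejects 2; 2 enters row 1 and ejects 1. So w(7) = 1. P is now [[2, 3, 4, 5], [6], [7]].
Step i=6: Q has 6 at row 1, column 4; remove that cell from P, ejecting 5. So w(6) = 5. P is now [[2, 3, 4], [6], [7]].
Step i=5: Q has 5 at row 3, column 1; remove 7 from row 3 of P and reverse-bump: 7 enters row 2 and ejects 6; 6 enters row 1 and ejects 4. So w(5) = 4. P is now [[2, 3, 6], [7]].
Step i=4: Q has 4 at row 2, column 1; remove 7 from row 2 of P and reverse-bump: 7 enters row 1 and ejects 6. So w(4) = 6. P is now [[2, 3, 7]].
Step i=3: Q has 3 at row 1, column 3; remove that cell from P, ejecting 7. So w(3) = 7. P is now [[2, 3]].
Step i=2: Q has 2 at row 1, column 2; remove that cell from P, ejecting 3. So w(2) = 3. P is now [[2]].
Step i=1: Q has 1 at row 1, column 1; remove that cell from P, ejecting 2. So w(1) = 2. P is now [].

So w = 2 3 7 6 4 5 1.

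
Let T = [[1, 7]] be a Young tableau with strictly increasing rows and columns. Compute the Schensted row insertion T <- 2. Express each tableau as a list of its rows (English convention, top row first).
In row 1, 2 replaces 7 (the leftmost entry greater than 2); 7 is bumped to row 2. 7 starts a new row 2. The new tableau is [[1, 2], [7]].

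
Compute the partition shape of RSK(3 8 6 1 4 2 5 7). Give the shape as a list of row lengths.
[4, 2, 1, 1]

Row-insert each entry into an empty tableau.

After inserting 3: P = [[3]].
After inserting 8: P = [[3, 8]].
After inserting 6: P = [[3, 6], [8]].
After inserting 1: P = [[1, 6], [3], [8]].
After inserting 4: P = [[1, 4], [3, 6], [8]].
After inserting 2: P = [[1, 2], [3, 4], [6], [8]].
After inserting 5: P = [[1, 2, 5], [3, 4], [6], [8]].
After inserting 7: P = [[1, 2, 5, 7], [3, 4], [6], [8]].

The final insertion tableau P = [[1, 2, 5, 7], [3, 4], [6], [8]] has shape [4, 2, 1, 1].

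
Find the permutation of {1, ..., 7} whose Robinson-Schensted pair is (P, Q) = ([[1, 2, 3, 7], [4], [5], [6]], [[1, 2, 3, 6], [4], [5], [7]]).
1 2 6 5 4 7 3

Reverse the RSK construction: for i from n down to 1, find the cell of Q containing i, remove the entry at that cell from P, and reverse-bump it up through P; the value ejected from row 1 is w(i).

Step i=7: Q has 7 at row 4, column 1; remove 6 from row 4 of P and reverse-bump: 6 enters row 3 and ejects 5; 5 enters row 2 and ejects 4; 4 enters row 1 and ejects 3. So w(7) = 3. P is now [[1, 2, 4, 7], [5], [6]].
Step i=6: Q has 6 at row 1, column 4; remove that cell from P, ejecting 7. So w(6) = 7. P is now [[1, 2, 4], [5], [6]].
Step i=5: Q has 5 at row 3, column 1; remove 6 from row 3 of P and reverse-bump: 6 enters row 2 and ejects 5; 5 enters row 1 and ejects 4. So w(5) = 4. P is now [[1, 2, 5], [6]].
Step i=4: Q has 4 at row 2, column 1; remove 6 from row 2 of P and reverse-bump: 6 enters row 1 and ejects 5. So w(4) = 5. P is now [[1, 2, 6]].
Step i=3: Q has 3 at row 1, column 3; remove that cell from P, ejecting 6. So w(3) = 6. P is now [[1, 2]].
Step i=2: Q has 2 at row 1, column 2; remove that cell from P, ejecting 2. So w(2) = 2. P is now [[1]].
Step i=1: Q has 1 at row 1, column 1; remove that cell from P, ejecting 1. So w(1) = 1. P is now [].

So w = 1 2 6 5 4 7 3.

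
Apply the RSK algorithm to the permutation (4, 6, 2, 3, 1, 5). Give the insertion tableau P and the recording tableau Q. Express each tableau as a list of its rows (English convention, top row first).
P = [[1, 3, 5], [2, 6], [4]], Q = [[1, 2, 6], [3, 4], [5]]

Insert each entry of the permutation into P by Schensted row insertion, recording in Q the position of each new cell.

Insert 4: appended to row 1. P = [[4]].
Insert 6: appended to row 1. P = [[4, 6]].
Insert 2: 2 bumps 4 from row 1; 4 starts row 2. P = [[2, 6], [4]].
Insert 3: 3 bumps 6 from row 1; 6 appends to row 2. P = [[2, 3], [4, 6]].
Insert 1: 1 bumps 2 from row 1; 2 bumps 4 from row 2; 4 starts row 3. P = [[1, 3], [2, 6], [4]].
Insert 5: appended to row 1. P = [[1, 3, 5], [2, 6], [4]].

So P = [[1, 3, 5], [2, 6], [4]], Q = [[1, 2, 6], [3, 4], [5]].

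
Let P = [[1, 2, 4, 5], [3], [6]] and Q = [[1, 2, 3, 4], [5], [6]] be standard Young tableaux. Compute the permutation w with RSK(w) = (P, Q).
Reverse RSK: for i = n, n-1, ..., 1, locate i in Q, remove the corresponding corner cell from P, and reverse-bump its entry up through P; the value ejected from row 1 is w(i).

So w = 1 3 4 6 5 2.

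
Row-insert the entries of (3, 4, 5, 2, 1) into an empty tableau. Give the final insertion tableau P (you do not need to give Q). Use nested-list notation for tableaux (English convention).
P = [[1, 4, 5], [2], [3]]

Insert 3: appended to row 1. P = [[3]].
Insert 4: appended to row 1. P = [[3, 4]].
Insert 5: appended to row 1. P = [[3, 4, 5]].
Insert 2: 2 bumps 3 from row 1; 3 starts row 2. P = [[2, 4, 5], [3]].
Insert 1: 1 bumps 2 from row 1; 2 bumps 3 from row 2; 3 starts row 3. P = [[1, 4, 5], [2], [3]].

So P = [[1, 4, 5], [2], [3]].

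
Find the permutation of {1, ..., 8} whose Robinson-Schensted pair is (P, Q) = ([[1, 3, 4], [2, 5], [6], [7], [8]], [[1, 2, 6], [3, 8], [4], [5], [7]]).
Reverse the RSK construction: for i from n down to 1, find the cell of Q containing i, remove the entry at that cell from P, and reverse-bump it up through P; the value ejected from row 1 is w(i).

Step i=8: Q has 8 at row 2, column 2; remove 5 from row 2 of P and reverse-bump: 5 enters row 1 and ejects 4. So w(8) = 4. P is now [[1, 3, 5], [2], [6], [7], [8]].
Step i=7: Q has 7 at row 5, column 1; remove 8 from row 5 of P and reverse-bump: 8 enters row 4 and ejects 7; 7 enters row 3 and ejects 6; 6 enters row 2 and ejects 2; 2 enters row 1 and ejects 1. So w(7) = 1. P is now [[2, 3, 5], [6], [7], [8]].
Step i=6: Q has 6 at row 1, column 3; remove that cell from P, ejecting 5. So w(6) = 5. P is now [[2, 3], [6], [7], [8]].
Step i=5: Q has 5 at row 4, column 1; remove 8 from row 4 of P and reverse-bump: 8 enters row 3 and ejects 7; 7 enters row 2 and ejects 6; 6 enters row 1 and ejects 3. So w(5) = 3. P is now [[2, 6], [7], [8]].
Step i=4: Q has 4 at row 3, column 1; remove 8 from row 3 of P and reverse-bump: 8 enters row 2 and ejects 7; 7 enters row 1 and ejects 6. So w(4) = 6. P is now [[2, 7], [8]].
Step i=3: Q has 3 at row 2, column 1; remove 8 from row 2 of P and reverse-bump: 8 enters row 1 and ejects 7. So w(3) = 7. P is now [[2, 8]].
Step i=2: Q has 2 at row 1, column 2; remove that cell from P, ejecting 8. So w(2) = 8. P is now [[2]].
Step i=1: Q has 1 at row 1, column 1; remove that cell from P, ejecting 2. So w(1) = 2. P is now [].

So w = 2 8 7 6 3 5 1 4.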